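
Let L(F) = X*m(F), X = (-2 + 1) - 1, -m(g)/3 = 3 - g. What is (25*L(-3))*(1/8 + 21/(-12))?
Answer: -2925/2 ≈ -1462.5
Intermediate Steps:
m(g) = -9 + 3*g (m(g) = -3*(3 - g) = -9 + 3*g)
X = -2 (X = -1 - 1 = -2)
L(F) = 18 - 6*F (L(F) = -2*(-9 + 3*F) = 18 - 6*F)
(25*L(-3))*(1/8 + 21/(-12)) = (25*(18 - 6*(-3)))*(1/8 + 21/(-12)) = (25*(18 + 18))*(1*(1/8) + 21*(-1/12)) = (25*36)*(1/8 - 7/4) = 900*(-13/8) = -2925/2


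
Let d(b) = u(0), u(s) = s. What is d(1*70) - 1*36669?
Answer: -36669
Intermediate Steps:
d(b) = 0
d(1*70) - 1*36669 = 0 - 1*36669 = 0 - 36669 = -36669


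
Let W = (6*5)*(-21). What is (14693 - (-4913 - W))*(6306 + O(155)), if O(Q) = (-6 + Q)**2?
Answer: 540948832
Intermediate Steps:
W = -630 (W = 30*(-21) = -630)
(14693 - (-4913 - W))*(6306 + O(155)) = (14693 - (-4913 - 1*(-630)))*(6306 + (-6 + 155)**2) = (14693 - (-4913 + 630))*(6306 + 149**2) = (14693 - 1*(-4283))*(6306 + 22201) = (14693 + 4283)*28507 = 18976*28507 = 540948832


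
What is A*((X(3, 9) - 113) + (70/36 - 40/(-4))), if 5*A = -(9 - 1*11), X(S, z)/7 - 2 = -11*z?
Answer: -14041/45 ≈ -312.02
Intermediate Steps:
X(S, z) = 14 - 77*z (X(S, z) = 14 + 7*(-11*z) = 14 - 77*z)
A = 2/5 (A = (-(9 - 1*11))/5 = (-(9 - 11))/5 = (-1*(-2))/5 = (1/5)*2 = 2/5 ≈ 0.40000)
A*((X(3, 9) - 113) + (70/36 - 40/(-4))) = 2*(((14 - 77*9) - 113) + (70/36 - 40/(-4)))/5 = 2*(((14 - 693) - 113) + (70*(1/36) - 40*(-1/4)))/5 = 2*((-679 - 113) + (35/18 + 10))/5 = 2*(-792 + 215/18)/5 = (2/5)*(-14041/18) = -14041/45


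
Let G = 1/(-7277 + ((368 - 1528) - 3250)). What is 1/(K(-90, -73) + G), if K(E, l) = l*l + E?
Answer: 11687/61228192 ≈ 0.00019088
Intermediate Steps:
G = -1/11687 (G = 1/(-7277 + (-1160 - 3250)) = 1/(-7277 - 4410) = 1/(-11687) = -1/11687 ≈ -8.5565e-5)
K(E, l) = E + l**2 (K(E, l) = l**2 + E = E + l**2)
1/(K(-90, -73) + G) = 1/((-90 + (-73)**2) - 1/11687) = 1/((-90 + 5329) - 1/11687) = 1/(5239 - 1/11687) = 1/(61228192/11687) = 11687/61228192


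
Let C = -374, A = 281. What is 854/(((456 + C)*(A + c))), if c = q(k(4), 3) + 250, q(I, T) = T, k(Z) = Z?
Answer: 427/21894 ≈ 0.019503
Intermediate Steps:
c = 253 (c = 3 + 250 = 253)
854/(((456 + C)*(A + c))) = 854/(((456 - 374)*(281 + 253))) = 854/((82*534)) = 854/43788 = 854*(1/43788) = 427/21894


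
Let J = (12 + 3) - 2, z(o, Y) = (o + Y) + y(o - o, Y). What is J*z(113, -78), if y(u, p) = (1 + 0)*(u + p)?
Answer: -559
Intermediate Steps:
y(u, p) = p + u (y(u, p) = 1*(p + u) = p + u)
z(o, Y) = o + 2*Y (z(o, Y) = (o + Y) + (Y + (o - o)) = (Y + o) + (Y + 0) = (Y + o) + Y = o + 2*Y)
J = 13 (J = 15 - 2 = 13)
J*z(113, -78) = 13*(113 + 2*(-78)) = 13*(113 - 156) = 13*(-43) = -559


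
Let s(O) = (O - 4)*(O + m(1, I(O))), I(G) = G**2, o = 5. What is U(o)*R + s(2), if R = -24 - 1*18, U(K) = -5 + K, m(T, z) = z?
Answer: -12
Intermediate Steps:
R = -42 (R = -24 - 18 = -42)
s(O) = (-4 + O)*(O + O**2) (s(O) = (O - 4)*(O + O**2) = (-4 + O)*(O + O**2))
U(o)*R + s(2) = (-5 + 5)*(-42) + 2*(-4 + 2**2 - 3*2) = 0*(-42) + 2*(-4 + 4 - 6) = 0 + 2*(-6) = 0 - 12 = -12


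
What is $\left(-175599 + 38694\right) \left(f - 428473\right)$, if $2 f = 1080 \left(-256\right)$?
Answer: $77585843265$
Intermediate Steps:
$f = -138240$ ($f = \frac{1080 \left(-256\right)}{2} = \frac{1}{2} \left(-276480\right) = -138240$)
$\left(-175599 + 38694\right) \left(f - 428473\right) = \left(-175599 + 38694\right) \left(-138240 - 428473\right) = \left(-136905\right) \left(-566713\right) = 77585843265$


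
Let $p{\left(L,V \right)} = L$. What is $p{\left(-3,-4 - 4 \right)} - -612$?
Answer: $609$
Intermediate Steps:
$p{\left(-3,-4 - 4 \right)} - -612 = -3 - -612 = -3 + 612 = 609$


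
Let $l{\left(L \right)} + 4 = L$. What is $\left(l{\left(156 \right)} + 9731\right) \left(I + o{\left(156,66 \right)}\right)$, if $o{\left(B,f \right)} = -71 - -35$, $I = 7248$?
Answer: $71276196$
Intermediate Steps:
$o{\left(B,f \right)} = -36$ ($o{\left(B,f \right)} = -71 + 35 = -36$)
$l{\left(L \right)} = -4 + L$
$\left(l{\left(156 \right)} + 9731\right) \left(I + o{\left(156,66 \right)}\right) = \left(\left(-4 + 156\right) + 9731\right) \left(7248 - 36\right) = \left(152 + 9731\right) 7212 = 9883 \cdot 7212 = 71276196$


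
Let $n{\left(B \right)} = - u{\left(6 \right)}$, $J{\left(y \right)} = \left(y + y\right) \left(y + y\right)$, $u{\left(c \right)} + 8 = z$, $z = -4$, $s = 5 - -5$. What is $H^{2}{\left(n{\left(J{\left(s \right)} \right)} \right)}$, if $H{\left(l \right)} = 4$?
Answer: $16$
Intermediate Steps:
$s = 10$ ($s = 5 + 5 = 10$)
$u{\left(c \right)} = -12$ ($u{\left(c \right)} = -8 - 4 = -12$)
$J{\left(y \right)} = 4 y^{2}$ ($J{\left(y \right)} = 2 y 2 y = 4 y^{2}$)
$n{\left(B \right)} = 12$ ($n{\left(B \right)} = \left(-1\right) \left(-12\right) = 12$)
$H^{2}{\left(n{\left(J{\left(s \right)} \right)} \right)} = 4^{2} = 16$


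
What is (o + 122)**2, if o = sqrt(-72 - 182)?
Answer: (122 + I*sqrt(254))**2 ≈ 14630.0 + 3888.7*I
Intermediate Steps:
o = I*sqrt(254) (o = sqrt(-254) = I*sqrt(254) ≈ 15.937*I)
(o + 122)**2 = (I*sqrt(254) + 122)**2 = (122 + I*sqrt(254))**2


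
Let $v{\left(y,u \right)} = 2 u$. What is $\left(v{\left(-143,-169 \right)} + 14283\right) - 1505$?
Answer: $12440$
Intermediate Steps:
$\left(v{\left(-143,-169 \right)} + 14283\right) - 1505 = \left(2 \left(-169\right) + 14283\right) - 1505 = \left(-338 + 14283\right) - 1505 = 13945 - 1505 = 12440$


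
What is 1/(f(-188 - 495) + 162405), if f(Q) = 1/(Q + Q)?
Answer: 1366/221845229 ≈ 6.1574e-6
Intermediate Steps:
f(Q) = 1/(2*Q)
1/(f(-188 - 495) + 162405) = 1/(1/(2*(-188 - 495)) + 162405) = 1/((1/2)/(-683) + 162405) = 1/((1/2)*(-1/683) + 162405) = 1/(-1/1366 + 162405) = 1/(221845229/1366) = 1366/221845229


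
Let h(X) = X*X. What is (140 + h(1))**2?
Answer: 19881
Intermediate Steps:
h(X) = X**2
(140 + h(1))**2 = (140 + 1**2)**2 = (140 + 1)**2 = 141**2 = 19881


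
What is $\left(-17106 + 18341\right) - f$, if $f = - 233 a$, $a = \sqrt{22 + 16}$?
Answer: $1235 + 233 \sqrt{38} \approx 2671.3$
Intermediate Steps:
$a = \sqrt{38} \approx 6.1644$
$f = - 233 \sqrt{38} \approx -1436.3$
$\left(-17106 + 18341\right) - f = \left(-17106 + 18341\right) - - 233 \sqrt{38} = 1235 + 233 \sqrt{38}$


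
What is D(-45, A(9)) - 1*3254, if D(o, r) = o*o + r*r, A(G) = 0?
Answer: -1229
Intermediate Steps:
D(o, r) = o**2 + r**2
D(-45, A(9)) - 1*3254 = ((-45)**2 + 0**2) - 1*3254 = (2025 + 0) - 3254 = 2025 - 3254 = -1229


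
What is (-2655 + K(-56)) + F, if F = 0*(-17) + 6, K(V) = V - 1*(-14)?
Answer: -2691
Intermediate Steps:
K(V) = 14 + V (K(V) = V + 14 = 14 + V)
F = 6 (F = 0 + 6 = 6)
(-2655 + K(-56)) + F = (-2655 + (14 - 56)) + 6 = (-2655 - 42) + 6 = -2697 + 6 = -2691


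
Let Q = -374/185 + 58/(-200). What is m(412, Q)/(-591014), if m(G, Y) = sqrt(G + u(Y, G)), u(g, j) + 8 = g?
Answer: -sqrt(54991139)/218675180 ≈ -3.3911e-5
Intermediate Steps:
Q = -8553/3700 (Q = -374*1/185 + 58*(-1/200) = -374/185 - 29/100 = -8553/3700 ≈ -2.3116)
u(g, j) = -8 + g
m(G, Y) = sqrt(-8 + G + Y) (m(G, Y) = sqrt(G + (-8 + Y)) = sqrt(-8 + G + Y))
m(412, Q)/(-591014) = sqrt(-8 + 412 - 8553/3700)/(-591014) = sqrt(1486247/3700)*(-1/591014) = (sqrt(54991139)/370)*(-1/591014) = -sqrt(54991139)/218675180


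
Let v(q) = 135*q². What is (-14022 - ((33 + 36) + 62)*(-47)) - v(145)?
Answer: -2846240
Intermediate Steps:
(-14022 - ((33 + 36) + 62)*(-47)) - v(145) = (-14022 - ((33 + 36) + 62)*(-47)) - 135*145² = (-14022 - (69 + 62)*(-47)) - 135*21025 = (-14022 - 131*(-47)) - 1*2838375 = (-14022 - 1*(-6157)) - 2838375 = (-14022 + 6157) - 2838375 = -7865 - 2838375 = -2846240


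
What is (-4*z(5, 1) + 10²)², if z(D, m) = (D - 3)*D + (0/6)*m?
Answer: 3600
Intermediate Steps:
z(D, m) = D*(-3 + D) (z(D, m) = (-3 + D)*D + (0*(⅙))*m = D*(-3 + D) + 0*m = D*(-3 + D) + 0 = D*(-3 + D))
(-4*z(5, 1) + 10²)² = (-20*(-3 + 5) + 10²)² = (-20*2 + 100)² = (-4*10 + 100)² = (-40 + 100)² = 60² = 3600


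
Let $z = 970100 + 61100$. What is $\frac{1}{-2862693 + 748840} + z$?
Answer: $\frac{2179805213599}{2113853} \approx 1.0312 \cdot 10^{6}$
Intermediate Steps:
$z = 1031200$
$\frac{1}{-2862693 + 748840} + z = \frac{1}{-2862693 + 748840} + 1031200 = \frac{1}{-2113853} + 1031200 = - \frac{1}{2113853} + 1031200 = \frac{2179805213599}{2113853}$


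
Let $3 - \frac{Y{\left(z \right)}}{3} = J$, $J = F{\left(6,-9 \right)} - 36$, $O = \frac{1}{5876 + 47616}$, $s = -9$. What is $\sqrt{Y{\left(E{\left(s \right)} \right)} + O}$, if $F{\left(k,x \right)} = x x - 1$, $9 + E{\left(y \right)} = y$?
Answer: $\frac{i \sqrt{87987854095}}{26746} \approx 11.091 i$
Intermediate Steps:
$E{\left(y \right)} = -9 + y$
$F{\left(k,x \right)} = -1 + x^{2}$ ($F{\left(k,x \right)} = x^{2} - 1 = -1 + x^{2}$)
$O = \frac{1}{53492} \approx 1.8694 \cdot 10^{-5}$
$J = 44$ ($J = \left(-1 + \left(-9\right)^{2}\right) - 36 = \left(-1 + 81\right) - 36 = 80 - 36 = 44$)
$Y{\left(z \right)} = -123$ ($Y{\left(z \right)} = 9 - 132 = -123$)
$\sqrt{Y{\left(E{\left(s \right)} \right)} + O} = \sqrt{-123 + \frac{1}{53492}} = \sqrt{- \frac{6579515}{53492}} = \frac{i \sqrt{87987854095}}{26746}$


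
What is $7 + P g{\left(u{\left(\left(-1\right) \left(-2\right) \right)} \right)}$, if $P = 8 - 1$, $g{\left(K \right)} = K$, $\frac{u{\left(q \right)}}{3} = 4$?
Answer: $91$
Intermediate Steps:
$u{\left(q \right)} = 12$ ($u{\left(q \right)} = 3 \cdot 4 = 12$)
$P = 7$
$7 + P g{\left(u{\left(\left(-1\right) \left(-2\right) \right)} \right)} = 7 + 7 \cdot 12 = 7 + 84 = 91$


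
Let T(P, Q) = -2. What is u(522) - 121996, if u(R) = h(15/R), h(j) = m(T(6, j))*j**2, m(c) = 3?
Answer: -1231183607/10092 ≈ -1.2200e+5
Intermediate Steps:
h(j) = 3*j**2
u(R) = 675/R**2 (u(R) = 3*(15/R)**2 = 3*(225/R**2) = 675/R**2)
u(522) - 121996 = 675/522**2 - 121996 = 675*(1/272484) - 121996 = 25/10092 - 121996 = -1231183607/10092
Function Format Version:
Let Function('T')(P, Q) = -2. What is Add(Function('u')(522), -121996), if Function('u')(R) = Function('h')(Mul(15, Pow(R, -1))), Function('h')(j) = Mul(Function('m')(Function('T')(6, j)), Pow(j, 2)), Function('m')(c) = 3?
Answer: Rational(-1231183607, 10092) ≈ -1.2200e+5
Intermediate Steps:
Function('h')(j) = Mul(3, Pow(j, 2))
Function('u')(R) = Mul(675, Pow(R, -2)) (Function('u')(R) = Mul(3, Pow(Mul(15, Pow(R, -1)), 2)) = Mul(3, Mul(225, Pow(R, -2))) = Mul(675, Pow(R, -2)))
Add(Function('u')(522), -121996) = Add(Mul(675, Pow(522, -2)), -121996) = Add(Mul(675, Rational(1, 272484)), -121996) = Add(Rational(25, 10092), -121996) = Rational(-1231183607, 10092)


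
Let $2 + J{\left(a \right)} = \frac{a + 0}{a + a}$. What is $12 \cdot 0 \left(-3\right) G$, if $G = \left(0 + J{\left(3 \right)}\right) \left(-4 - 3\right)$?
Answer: $0$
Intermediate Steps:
$J{\left(a \right)} = - \frac{3}{2}$ ($J{\left(a \right)} = -2 + \frac{a + 0}{a + a} = -2 + \frac{a}{2 a} = -2 + a \frac{1}{2 a} = -2 + \frac{1}{2} = - \frac{3}{2}$)
$G = \frac{21}{2}$ ($G = \left(0 - \frac{3}{2}\right) \left(-4 - 3\right) = \left(- \frac{3}{2}\right) \left(-7\right) = \frac{21}{2} \approx 10.5$)
$12 \cdot 0 \left(-3\right) G = 12 \cdot 0 \left(-3\right) \frac{21}{2} = 12 \cdot 0 \cdot \frac{21}{2} = 12 \cdot 0 = 0$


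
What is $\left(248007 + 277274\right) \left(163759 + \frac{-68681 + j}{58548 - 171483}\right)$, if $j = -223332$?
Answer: $\frac{9714764636474518}{112935} \approx 8.6021 \cdot 10^{10}$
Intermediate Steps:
$\left(248007 + 277274\right) \left(163759 + \frac{-68681 + j}{58548 - 171483}\right) = \left(248007 + 277274\right) \left(163759 + \frac{-68681 - 223332}{58548 - 171483}\right) = 525281 \left(163759 - \frac{292013}{-112935}\right) = 525281 \left(163759 - - \frac{292013}{112935}\right) = 525281 \left(163759 + \frac{292013}{112935}\right) = 525281 \cdot \frac{18494414678}{112935} = \frac{9714764636474518}{112935}$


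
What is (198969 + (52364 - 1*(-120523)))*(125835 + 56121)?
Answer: 67661430336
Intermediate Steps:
(198969 + (52364 - 1*(-120523)))*(125835 + 56121) = (198969 + (52364 + 120523))*181956 = (198969 + 172887)*181956 = 371856*181956 = 67661430336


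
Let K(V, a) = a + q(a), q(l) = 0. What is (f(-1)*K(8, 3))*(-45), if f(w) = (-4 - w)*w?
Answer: -405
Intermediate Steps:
f(w) = w*(-4 - w)
K(V, a) = a (K(V, a) = a + 0 = a)
(f(-1)*K(8, 3))*(-45) = (-1*(-1)*(4 - 1)*3)*(-45) = (-1*(-1)*3*3)*(-45) = (3*3)*(-45) = 9*(-45) = -405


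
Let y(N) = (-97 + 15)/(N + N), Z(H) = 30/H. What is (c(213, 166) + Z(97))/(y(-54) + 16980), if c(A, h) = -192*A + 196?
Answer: -213184980/88945217 ≈ -2.3968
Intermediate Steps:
y(N) = -41/N (y(N) = -82*1/(2*N) = -41/N)
c(A, h) = 196 - 192*A
(c(213, 166) + Z(97))/(y(-54) + 16980) = ((196 - 192*213) + 30/97)/(-41/(-54) + 16980) = ((196 - 40896) + 30*(1/97))/(-41*(-1/54) + 16980) = (-40700 + 30/97)/(41/54 + 16980) = -3947870/(97*916961/54) = -3947870/97*54/916961 = -213184980/88945217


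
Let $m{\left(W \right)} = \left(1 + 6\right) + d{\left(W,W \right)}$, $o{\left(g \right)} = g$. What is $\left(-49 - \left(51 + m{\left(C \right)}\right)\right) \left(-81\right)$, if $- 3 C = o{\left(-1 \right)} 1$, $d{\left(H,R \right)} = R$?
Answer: $8694$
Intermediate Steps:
$C = \frac{1}{3}$ ($C = - \frac{\left(-1\right) 1}{3} = \left(- \frac{1}{3}\right) \left(-1\right) = \frac{1}{3} \approx 0.33333$)
$m{\left(W \right)} = 7 + W$ ($m{\left(W \right)} = \left(1 + 6\right) + W = 7 + W$)
$\left(-49 - \left(51 + m{\left(C \right)}\right)\right) \left(-81\right) = \left(-49 - \frac{175}{3}\right) \left(-81\right) = \left(- \frac{322}{3}\right) \left(-81\right) = 8694$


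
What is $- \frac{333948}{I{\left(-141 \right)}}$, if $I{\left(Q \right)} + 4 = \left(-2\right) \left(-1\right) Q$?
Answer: $\frac{166974}{143} \approx 1167.7$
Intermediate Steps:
$I{\left(Q \right)} = -4 + 2 Q$ ($I{\left(Q \right)} = -4 + \left(-2\right) \left(-1\right) Q = -4 + 2 Q$)
$- \frac{333948}{I{\left(-141 \right)}} = - \frac{333948}{-4 + 2 \left(-141\right)} = - \frac{333948}{-4 - 282} = - \frac{333948}{-286} = \left(-333948\right) \left(- \frac{1}{286}\right) = \frac{166974}{143}$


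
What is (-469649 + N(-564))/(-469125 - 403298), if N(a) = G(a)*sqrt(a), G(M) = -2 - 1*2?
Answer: 469649/872423 + 8*I*sqrt(141)/872423 ≈ 0.53833 + 0.00010889*I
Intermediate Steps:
G(M) = -4 (G(M) = -2 - 2 = -4)
N(a) = -4*sqrt(a)
(-469649 + N(-564))/(-469125 - 403298) = (-469649 - 8*I*sqrt(141))/(-469125 - 403298) = (-469649 - 8*I*sqrt(141))/(-872423) = (-469649 - 8*I*sqrt(141))*(-1/872423) = 469649/872423 + 8*I*sqrt(141)/872423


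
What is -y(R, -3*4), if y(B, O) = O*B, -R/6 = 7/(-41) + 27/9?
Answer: -8352/41 ≈ -203.71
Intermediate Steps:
R = -696/41 (R = -6*(7/(-41) + 27/9) = -6*(7*(-1/41) + 27*(⅑)) = -6*(-7/41 + 3) = -6*116/41 = -696/41 ≈ -16.976)
y(B, O) = B*O
-y(R, -3*4) = -(-696)*(-3*4)/41 = -(-696)*(-12)/41 = -1*8352/41 = -8352/41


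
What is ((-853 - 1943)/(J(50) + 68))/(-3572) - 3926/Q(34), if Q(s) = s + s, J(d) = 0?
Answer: -3505219/60724 ≈ -57.724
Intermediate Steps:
Q(s) = 2*s
((-853 - 1943)/(J(50) + 68))/(-3572) - 3926/Q(34) = ((-853 - 1943)/(0 + 68))/(-3572) - 3926/(2*34) = -2796/68*(-1/3572) - 3926/68 = -2796*1/68*(-1/3572) - 3926*1/68 = -699/17*(-1/3572) - 1963/34 = 699/60724 - 1963/34 = -3505219/60724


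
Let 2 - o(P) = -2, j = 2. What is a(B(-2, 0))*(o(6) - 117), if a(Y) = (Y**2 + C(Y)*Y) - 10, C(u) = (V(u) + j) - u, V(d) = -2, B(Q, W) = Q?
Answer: 1130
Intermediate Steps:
o(P) = 4 (o(P) = 2 - 1*(-2) = 2 + 2 = 4)
C(u) = -u (C(u) = (-2 + 2) - u = 0 - u = -u)
a(Y) = -10 (a(Y) = (Y**2 + (-Y)*Y) - 10 = (Y**2 - Y**2) - 10 = 0 - 10 = -10)
a(B(-2, 0))*(o(6) - 117) = -10*(4 - 117) = -10*(-113) = 1130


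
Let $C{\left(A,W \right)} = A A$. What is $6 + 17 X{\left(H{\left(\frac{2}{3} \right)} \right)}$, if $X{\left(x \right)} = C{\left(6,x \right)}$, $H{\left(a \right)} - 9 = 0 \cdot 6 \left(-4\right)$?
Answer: $618$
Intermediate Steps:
$C{\left(A,W \right)} = A^{2}$
$H{\left(a \right)} = 9$ ($H{\left(a \right)} = 9 + 0 \cdot 6 \left(-4\right) = 9 + 0 \left(-4\right) = 9 + 0 = 9$)
$X{\left(x \right)} = 36$ ($X{\left(x \right)} = 6^{2} = 36$)
$6 + 17 X{\left(H{\left(\frac{2}{3} \right)} \right)} = 6 + 17 \cdot 36 = 6 + 612 = 618$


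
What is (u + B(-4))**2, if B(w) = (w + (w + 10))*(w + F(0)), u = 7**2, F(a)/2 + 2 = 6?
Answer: 3249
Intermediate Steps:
F(a) = 8 (F(a) = -4 + 2*6 = -4 + 12 = 8)
u = 49
B(w) = (8 + w)*(10 + 2*w) (B(w) = (w + (w + 10))*(w + 8) = (w + (10 + w))*(8 + w) = (10 + 2*w)*(8 + w) = (8 + w)*(10 + 2*w))
(u + B(-4))**2 = (49 + (80 + 2*(-4)**2 + 26*(-4)))**2 = (49 + (80 + 2*16 - 104))**2 = (49 + (80 + 32 - 104))**2 = (49 + 8)**2 = 57**2 = 3249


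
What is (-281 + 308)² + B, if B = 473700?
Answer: 474429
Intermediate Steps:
(-281 + 308)² + B = (-281 + 308)² + 473700 = 27² + 473700 = 729 + 473700 = 474429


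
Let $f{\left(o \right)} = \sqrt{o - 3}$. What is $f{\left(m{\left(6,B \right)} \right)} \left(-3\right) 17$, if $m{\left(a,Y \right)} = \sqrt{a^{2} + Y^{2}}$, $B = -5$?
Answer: $- 51 \sqrt{-3 + \sqrt{61}} \approx -111.85$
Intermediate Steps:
$m{\left(a,Y \right)} = \sqrt{Y^{2} + a^{2}}$
$f{\left(o \right)} = \sqrt{-3 + o}$
$f{\left(m{\left(6,B \right)} \right)} \left(-3\right) 17 = \sqrt{-3 + \sqrt{\left(-5\right)^{2} + 6^{2}}} \left(-3\right) 17 = \sqrt{-3 + \sqrt{25 + 36}} \left(-3\right) 17 = \sqrt{-3 + \sqrt{61}} \left(-3\right) 17 = - 3 \sqrt{-3 + \sqrt{61}} \cdot 17 = - 51 \sqrt{-3 + \sqrt{61}}$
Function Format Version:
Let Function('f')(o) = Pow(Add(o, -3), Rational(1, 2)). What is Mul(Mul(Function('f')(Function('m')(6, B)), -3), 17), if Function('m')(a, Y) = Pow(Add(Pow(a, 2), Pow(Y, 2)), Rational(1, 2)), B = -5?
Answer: Mul(-51, Pow(Add(-3, Pow(61, Rational(1, 2))), Rational(1, 2))) ≈ -111.85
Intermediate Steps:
Function('m')(a, Y) = Pow(Add(Pow(Y, 2), Pow(a, 2)), Rational(1, 2))
Function('f')(o) = Pow(Add(-3, o), Rational(1, 2))
Mul(Mul(Function('f')(Function('m')(6, B)), -3), 17) = Mul(Mul(Pow(Add(-3, Pow(Add(Pow(-5, 2), Pow(6, 2)), Rational(1, 2))), Rational(1, 2)), -3), 17) = Mul(Mul(Pow(Add(-3, Pow(Add(25, 36), Rational(1, 2))), Rational(1, 2)), -3), 17) = Mul(Mul(Pow(Add(-3, Pow(61, Rational(1, 2))), Rational(1, 2)), -3), 17) = Mul(Mul(-3, Pow(Add(-3, Pow(61, Rational(1, 2))), Rational(1, 2))), 17) = Mul(-51, Pow(Add(-3, Pow(61, Rational(1, 2))), Rational(1, 2)))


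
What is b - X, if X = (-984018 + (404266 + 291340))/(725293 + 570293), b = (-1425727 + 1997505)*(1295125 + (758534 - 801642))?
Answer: 463739316708913424/647793 ≈ 7.1588e+11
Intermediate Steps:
b = 715875776226 (b = 571778*(1295125 - 43108) = 571778*1252017 = 715875776226)
X = -144206/647793 (X = (-984018 + 695606)/1295586 = -288412*1/1295586 = -144206/647793 ≈ -0.22261)
b - X = 715875776226 - 1*(-144206/647793) = 715875776226 + 144206/647793 = 463739316708913424/647793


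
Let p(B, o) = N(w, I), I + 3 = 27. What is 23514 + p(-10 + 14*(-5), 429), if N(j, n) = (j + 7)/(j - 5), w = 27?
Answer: 258671/11 ≈ 23516.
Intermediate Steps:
I = 24 (I = -3 + 27 = 24)
N(j, n) = (7 + j)/(-5 + j)
p(B, o) = 17/11 (p(B, o) = (7 + 27)/(-5 + 27) = 34/22 = (1/22)*34 = 17/11)
23514 + p(-10 + 14*(-5), 429) = 23514 + 17/11 = 258671/11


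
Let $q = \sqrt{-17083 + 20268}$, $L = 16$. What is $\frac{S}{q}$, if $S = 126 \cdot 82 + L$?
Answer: $\frac{796 \sqrt{65}}{35} \approx 183.36$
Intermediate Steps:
$q = 7 \sqrt{65}$ ($q = \sqrt{3185} = 7 \sqrt{65} \approx 56.436$)
$S = 10348$ ($S = 126 \cdot 82 + 16 = 10332 + 16 = 10348$)
$\frac{S}{q} = \frac{10348}{7 \sqrt{65}} = 10348 \frac{\sqrt{65}}{455} = \frac{796 \sqrt{65}}{35}$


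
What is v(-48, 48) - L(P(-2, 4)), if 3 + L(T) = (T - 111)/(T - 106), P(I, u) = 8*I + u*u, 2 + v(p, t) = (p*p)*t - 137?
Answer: 11708225/106 ≈ 1.1046e+5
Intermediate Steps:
v(p, t) = -139 + t*p² (v(p, t) = -2 + ((p*p)*t - 137) = -2 + (p²*t - 137) = -2 + (t*p² - 137) = -2 + (-137 + t*p²) = -139 + t*p²)
P(I, u) = u² + 8*I (P(I, u) = 8*I + u² = u² + 8*I)
L(T) = -3 + (-111 + T)/(-106 + T) (L(T) = -3 + (T - 111)/(T - 106) = -3 + (-111 + T)/(-106 + T))
v(-48, 48) - L(P(-2, 4)) = (-139 + 48*(-48)²) - (207 - 2*(4² + 8*(-2)))/(-106 + (4² + 8*(-2))) = (-139 + 48*2304) - (207 - 2*(16 - 16))/(-106 + (16 - 16)) = (-139 + 110592) - (207 - 2*0)/(-106 + 0) = 110453 - (207 + 0)/(-106) = 110453 - (-1)*207/106 = 110453 - 1*(-207/106) = 110453 + 207/106 = 11708225/106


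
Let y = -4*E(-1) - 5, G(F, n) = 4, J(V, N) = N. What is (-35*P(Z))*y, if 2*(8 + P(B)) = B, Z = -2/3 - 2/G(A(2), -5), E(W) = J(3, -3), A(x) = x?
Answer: 25235/12 ≈ 2102.9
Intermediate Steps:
E(W) = -3
Z = -7/6 (Z = -2/3 - 2/4 = -2*⅓ - 2*¼ = -⅔ - ½ = -7/6 ≈ -1.1667)
P(B) = -8 + B/2
y = 7 (y = -4*(-3) - 5 = 12 - 5 = 7)
(-35*P(Z))*y = -35*(-8 + (½)*(-7/6))*7 = -35*(-8 - 7/12)*7 = -35*(-103/12)*7 = (3605/12)*7 = 25235/12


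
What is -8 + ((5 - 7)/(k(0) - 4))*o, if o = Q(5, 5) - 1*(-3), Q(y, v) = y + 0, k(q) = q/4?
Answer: -4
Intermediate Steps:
k(q) = q/4 (k(q) = q*(¼) = q/4)
Q(y, v) = y
o = 8 (o = 5 - 1*(-3) = 5 + 3 = 8)
-8 + ((5 - 7)/(k(0) - 4))*o = -8 + ((5 - 7)/((¼)*0 - 4))*8 = -8 - 2/(0 - 4)*8 = -8 - 2/(-4)*8 = -8 - 2*(-¼)*8 = -8 + (½)*8 = -8 + 4 = -4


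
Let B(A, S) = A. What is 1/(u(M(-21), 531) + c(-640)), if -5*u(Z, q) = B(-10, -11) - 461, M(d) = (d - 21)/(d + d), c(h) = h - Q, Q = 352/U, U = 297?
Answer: -135/73843 ≈ -0.0018282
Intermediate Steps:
Q = 32/27 (Q = 352/297 = 352*(1/297) = 32/27 ≈ 1.1852)
c(h) = -32/27 + h (c(h) = h - 1*32/27 = h - 32/27 = -32/27 + h)
M(d) = (-21 + d)/(2*d) (M(d) = (-21 + d)/((2*d)) = (-21 + d)*(1/(2*d)) = (-21 + d)/(2*d))
u(Z, q) = 471/5 (u(Z, q) = -(-10 - 461)/5 = -1/5*(-471) = 471/5)
1/(u(M(-21), 531) + c(-640)) = 1/(471/5 + (-32/27 - 640)) = 1/(471/5 - 17312/27) = 1/(-73843/135) = -135/73843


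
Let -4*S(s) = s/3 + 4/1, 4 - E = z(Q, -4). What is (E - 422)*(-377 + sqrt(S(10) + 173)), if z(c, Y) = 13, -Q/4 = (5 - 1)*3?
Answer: 162487 - 431*sqrt(6162)/6 ≈ 1.5685e+5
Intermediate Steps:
Q = -48 (Q = -4*(5 - 1)*3 = -16*3 = -4*12 = -48)
E = -9 (E = 4 - 1*13 = 4 - 13 = -9)
S(s) = -1 - s/12 (S(s) = -(s/3 + 4/1)/4 = -(s*(1/3) + 4*1)/4 = -(s/3 + 4)/4 = -(4 + s/3)/4 = -1 - s/12)
(E - 422)*(-377 + sqrt(S(10) + 173)) = (-9 - 422)*(-377 + sqrt((-1 - 1/12*10) + 173)) = -431*(-377 + sqrt((-1 - 5/6) + 173)) = -431*(-377 + sqrt(-11/6 + 173)) = -431*(-377 + sqrt(1027/6)) = -431*(-377 + sqrt(6162)/6) = 162487 - 431*sqrt(6162)/6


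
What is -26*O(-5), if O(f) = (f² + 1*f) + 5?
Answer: -650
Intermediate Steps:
O(f) = 5 + f + f² (O(f) = (f² + f) + 5 = (f + f²) + 5 = 5 + f + f²)
-26*O(-5) = -26*(5 - 5 + (-5)²) = -26*(5 - 5 + 25) = -26*25 = -650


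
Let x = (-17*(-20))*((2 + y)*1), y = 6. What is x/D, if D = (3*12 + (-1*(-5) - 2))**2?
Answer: 2720/1521 ≈ 1.7883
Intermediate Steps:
D = 1521 (D = (36 + (5 - 2))**2 = (36 + 3)**2 = 39**2 = 1521)
x = 2720 (x = (-17*(-20))*((2 + 6)*1) = 340*(8*1) = 340*8 = 2720)
x/D = 2720/1521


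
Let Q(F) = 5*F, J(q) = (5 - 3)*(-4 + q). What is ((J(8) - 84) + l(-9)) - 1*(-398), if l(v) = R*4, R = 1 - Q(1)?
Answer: 306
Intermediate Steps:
J(q) = -8 + 2*q (J(q) = 2*(-4 + q) = -8 + 2*q)
R = -4 (R = 1 - 5 = -4)
l(v) = -16 (l(v) = -4*4 = -16)
((J(8) - 84) + l(-9)) - 1*(-398) = (((-8 + 2*8) - 84) - 16) - 1*(-398) = (((-8 + 16) - 84) - 16) + 398 = ((8 - 84) - 16) + 398 = (-76 - 16) + 398 = -92 + 398 = 306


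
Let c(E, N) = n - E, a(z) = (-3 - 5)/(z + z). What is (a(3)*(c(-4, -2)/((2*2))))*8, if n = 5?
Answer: -24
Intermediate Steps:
a(z) = -4/z (a(z) = -8*1/(2*z) = -4/z)
c(E, N) = 5 - E
(a(3)*(c(-4, -2)/((2*2))))*8 = ((-4/3)*((5 - 1*(-4))/((2*2))))*8 = ((-4*⅓)*((5 + 4)/4))*8 = -12/4*8 = -4/3*9/4*8 = -3*8 = -24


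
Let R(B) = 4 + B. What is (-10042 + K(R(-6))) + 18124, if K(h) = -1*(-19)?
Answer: 8101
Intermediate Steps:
K(h) = 19
(-10042 + K(R(-6))) + 18124 = (-10042 + 19) + 18124 = -10023 + 18124 = 8101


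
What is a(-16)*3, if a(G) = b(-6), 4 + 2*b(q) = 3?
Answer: -3/2 ≈ -1.5000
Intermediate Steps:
b(q) = -½ (b(q) = -2 + (½)*3 = -2 + 3/2 = -½)
a(G) = -½
a(-16)*3 = -½*3 = -3/2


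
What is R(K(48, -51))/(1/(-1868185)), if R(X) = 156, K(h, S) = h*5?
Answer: -291436860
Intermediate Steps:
K(h, S) = 5*h
R(K(48, -51))/(1/(-1868185)) = 156/(1/(-1868185)) = 156/(-1/1868185) = 156*(-1868185) = -291436860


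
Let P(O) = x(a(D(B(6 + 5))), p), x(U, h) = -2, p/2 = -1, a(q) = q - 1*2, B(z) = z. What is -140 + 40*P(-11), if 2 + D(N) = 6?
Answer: -220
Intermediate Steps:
D(N) = 4 (D(N) = -2 + 6 = 4)
a(q) = -2 + q (a(q) = q - 2 = -2 + q)
p = -2 (p = 2*(-1) = -2)
P(O) = -2
-140 + 40*P(-11) = -140 + 40*(-2) = -140 - 80 = -220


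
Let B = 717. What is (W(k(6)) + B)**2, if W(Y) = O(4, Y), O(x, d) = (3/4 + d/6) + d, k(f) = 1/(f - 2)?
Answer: 296976289/576 ≈ 5.1558e+5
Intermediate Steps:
k(f) = 1/(-2 + f)
O(x, d) = 3/4 + 7*d/6 (O(x, d) = (3*(1/4) + d*(1/6)) + d = (3/4 + d/6) + d = 3/4 + 7*d/6)
W(Y) = 3/4 + 7*Y/6
(W(k(6)) + B)**2 = ((3/4 + 7/(6*(-2 + 6))) + 717)**2 = ((3/4 + (7/6)/4) + 717)**2 = ((3/4 + (7/6)*(1/4)) + 717)**2 = ((3/4 + 7/24) + 717)**2 = (25/24 + 717)**2 = (17233/24)**2 = 296976289/576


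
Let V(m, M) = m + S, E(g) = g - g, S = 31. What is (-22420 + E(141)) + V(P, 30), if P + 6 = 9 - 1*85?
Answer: -22471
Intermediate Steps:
P = -82 (P = -6 + (9 - 1*85) = -6 + (9 - 85) = -6 - 76 = -82)
E(g) = 0
V(m, M) = 31 + m (V(m, M) = m + 31 = 31 + m)
(-22420 + E(141)) + V(P, 30) = (-22420 + 0) + (31 - 82) = -22420 - 51 = -22471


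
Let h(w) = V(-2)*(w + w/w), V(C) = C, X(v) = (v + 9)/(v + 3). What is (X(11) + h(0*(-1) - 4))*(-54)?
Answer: -2808/7 ≈ -401.14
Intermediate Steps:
X(v) = (9 + v)/(3 + v)
h(w) = -2 - 2*w (h(w) = -2*(w + w/w) = -2*(w + 1) = -2*(1 + w) = -2 - 2*w)
(X(11) + h(0*(-1) - 4))*(-54) = ((9 + 11)/(3 + 11) + (-2 - 2*(0*(-1) - 4)))*(-54) = (20/14 + (-2 - 2*(0 - 4)))*(-54) = ((1/14)*20 + (-2 - 2*(-4)))*(-54) = (10/7 + (-2 + 8))*(-54) = (10/7 + 6)*(-54) = (52/7)*(-54) = -2808/7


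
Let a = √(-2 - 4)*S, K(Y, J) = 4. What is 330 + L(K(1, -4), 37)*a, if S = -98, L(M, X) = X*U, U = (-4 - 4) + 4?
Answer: 330 + 14504*I*√6 ≈ 330.0 + 35527.0*I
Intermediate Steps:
U = -4 (U = -8 + 4 = -4)
L(M, X) = -4*X (L(M, X) = X*(-4) = -4*X)
a = -98*I*√6 (a = √(-2 - 4)*(-98) = √(-6)*(-98) = (I*√6)*(-98) = -98*I*√6 ≈ -240.05*I)
330 + L(K(1, -4), 37)*a = 330 + (-4*37)*(-98*I*√6) = 330 - (-14504)*I*√6 = 330 + 14504*I*√6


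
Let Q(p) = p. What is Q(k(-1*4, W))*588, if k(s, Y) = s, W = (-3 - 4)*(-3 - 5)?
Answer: -2352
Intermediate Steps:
W = 56 (W = -7*(-8) = 56)
Q(k(-1*4, W))*588 = -1*4*588 = -4*588 = -2352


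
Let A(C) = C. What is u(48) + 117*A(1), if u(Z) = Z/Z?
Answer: 118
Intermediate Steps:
u(Z) = 1
u(48) + 117*A(1) = 1 + 117*1 = 1 + 117 = 118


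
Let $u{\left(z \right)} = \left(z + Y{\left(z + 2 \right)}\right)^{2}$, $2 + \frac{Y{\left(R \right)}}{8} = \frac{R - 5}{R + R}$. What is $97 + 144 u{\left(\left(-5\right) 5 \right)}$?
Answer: $\frac{99492097}{529} \approx 1.8808 \cdot 10^{5}$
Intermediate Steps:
$Y{\left(R \right)} = -16 + \frac{4 \left(-5 + R\right)}{R}$ ($Y{\left(R \right)} = -16 + 8 \frac{R - 5}{R + R} = -16 + 8 \frac{-5 + R}{2 R} = -16 + \frac{4 \left(-5 + R\right)}{R}$)
$u{\left(z \right)} = \left(-12 + z - \frac{20}{2 + z}\right)^{2}$ ($u{\left(z \right)} = \left(z - \left(12 + \frac{20}{z + 2}\right)\right)^{2} = \left(z - \left(12 + \frac{20}{2 + z}\right)\right)^{2} = \left(-12 + z - \frac{20}{2 + z}\right)^{2}$)
$97 + 144 u{\left(\left(-5\right) 5 \right)} = 97 + 144 \frac{\left(20 + \left(2 - 25\right) \left(12 - \left(-5\right) 5\right)\right)^{2}}{\left(2 - 25\right)^{2}} = 97 + 144 \frac{\left(20 + \left(2 - 25\right) \left(12 - -25\right)\right)^{2}}{\left(2 - 25\right)^{2}} = 97 + 144 \frac{\left(20 - 23 \left(12 + 25\right)\right)^{2}}{529} = 97 + 144 \frac{\left(20 - 851\right)^{2}}{529} = 97 + 144 \frac{\left(-831\right)^{2}}{529} = 97 + 144 \cdot \frac{1}{529} \cdot 690561 = 97 + 144 \cdot \frac{690561}{529} = 97 + \frac{99440784}{529} = \frac{99492097}{529}$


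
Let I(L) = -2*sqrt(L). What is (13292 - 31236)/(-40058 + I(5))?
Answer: 44925047/100290209 - 2243*sqrt(5)/100290209 ≈ 0.44790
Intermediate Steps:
(13292 - 31236)/(-40058 + I(5)) = (13292 - 31236)/(-40058 - 2*sqrt(5)) = -17944/(-40058 - 2*sqrt(5))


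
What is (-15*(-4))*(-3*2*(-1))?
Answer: 360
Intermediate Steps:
(-15*(-4))*(-3*2*(-1)) = 60*(-6*(-1)) = 60*6 = 360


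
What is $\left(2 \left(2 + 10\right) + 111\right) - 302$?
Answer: $-167$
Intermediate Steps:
$\left(2 \left(2 + 10\right) + 111\right) - 302 = \left(2 \cdot 12 + 111\right) - 302 = \left(24 + 111\right) - 302 = 135 - 302 = -167$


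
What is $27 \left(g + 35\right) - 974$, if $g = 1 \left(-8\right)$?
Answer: $-245$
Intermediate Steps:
$g = -8$
$27 \left(g + 35\right) - 974 = 27 \left(-8 + 35\right) - 974 = 27 \cdot 27 - 974 = 729 - 974 = -245$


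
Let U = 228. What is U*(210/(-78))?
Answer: -7980/13 ≈ -613.85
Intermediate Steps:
U*(210/(-78)) = 228*(210/(-78)) = 228*(210*(-1/78)) = 228*(-35/13) = -7980/13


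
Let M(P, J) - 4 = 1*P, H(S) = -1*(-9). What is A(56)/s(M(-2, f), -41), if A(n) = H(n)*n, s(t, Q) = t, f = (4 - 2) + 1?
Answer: 252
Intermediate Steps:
H(S) = 9
f = 3 (f = 2 + 1 = 3)
M(P, J) = 4 + P (M(P, J) = 4 + 1*P = 4 + P)
A(n) = 9*n
A(56)/s(M(-2, f), -41) = (9*56)/(4 - 2) = 504/2 = 504*(½) = 252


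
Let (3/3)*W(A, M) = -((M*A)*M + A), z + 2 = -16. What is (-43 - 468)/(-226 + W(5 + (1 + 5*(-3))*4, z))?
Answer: -511/16349 ≈ -0.031256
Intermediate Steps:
z = -18 (z = -2 - 16 = -18)
W(A, M) = -A - A*M**2 (W(A, M) = -((M*A)*M + A) = -((A*M)*M + A) = -(A*M**2 + A) = -(A + A*M**2) = -A - A*M**2)
(-43 - 468)/(-226 + W(5 + (1 + 5*(-3))*4, z)) = (-43 - 468)/(-226 - (5 + (1 + 5*(-3))*4)*(1 + (-18)**2)) = -511/(-226 - (5 + (1 - 15)*4)*(1 + 324)) = -511/(-226 - 1*(5 - 14*4)*325) = -511/(-226 - 1*(5 - 56)*325) = -511/(-226 - 1*(-51)*325) = -511/(-226 + 16575) = -511/16349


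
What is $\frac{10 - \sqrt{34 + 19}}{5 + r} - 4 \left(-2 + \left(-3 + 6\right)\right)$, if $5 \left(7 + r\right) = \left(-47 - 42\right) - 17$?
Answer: $- \frac{257}{58} + \frac{5 \sqrt{53}}{116} \approx -4.1172$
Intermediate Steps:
$r = - \frac{141}{5}$ ($r = -7 + \frac{\left(-47 - 42\right) - 17}{5} = -7 + \frac{-89 - 17}{5} = -7 + \frac{1}{5} \left(-106\right) = -7 - \frac{106}{5} = - \frac{141}{5} \approx -28.2$)
$\frac{10 - \sqrt{34 + 19}}{5 + r} - 4 \left(-2 + \left(-3 + 6\right)\right) = \frac{10 - \sqrt{34 + 19}}{5 - \frac{141}{5}} - 4 \left(-2 + \left(-3 + 6\right)\right) = \frac{10 - \sqrt{53}}{- \frac{116}{5}} - 4 \left(-2 + 3\right) = \left(10 - \sqrt{53}\right) \left(- \frac{5}{116}\right) - 4 = \left(- \frac{25}{58} + \frac{5 \sqrt{53}}{116}\right) - 4 = - \frac{257}{58} + \frac{5 \sqrt{53}}{116}$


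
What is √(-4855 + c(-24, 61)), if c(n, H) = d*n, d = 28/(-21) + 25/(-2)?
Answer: I*√4523 ≈ 67.253*I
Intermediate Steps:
d = -83/6 (d = 28*(-1/21) + 25*(-½) = -4/3 - 25/2 = -83/6 ≈ -13.833)
c(n, H) = -83*n/6
√(-4855 + c(-24, 61)) = √(-4855 - 83/6*(-24)) = √(-4855 + 332) = √(-4523) = I*√4523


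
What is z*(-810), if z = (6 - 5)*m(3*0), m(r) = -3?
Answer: 2430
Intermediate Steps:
z = -3 (z = (6 - 5)*(-3) = 1*(-3) = -3)
z*(-810) = -3*(-810) = 2430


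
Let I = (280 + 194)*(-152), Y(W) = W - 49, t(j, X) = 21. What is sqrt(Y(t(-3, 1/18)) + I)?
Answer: 2*I*sqrt(18019) ≈ 268.47*I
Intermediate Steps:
Y(W) = -49 + W
I = -72048 (I = 474*(-152) = -72048)
sqrt(Y(t(-3, 1/18)) + I) = sqrt((-49 + 21) - 72048) = sqrt(-28 - 72048) = sqrt(-72076) = 2*I*sqrt(18019)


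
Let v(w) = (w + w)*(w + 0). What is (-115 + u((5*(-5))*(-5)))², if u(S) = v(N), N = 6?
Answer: 1849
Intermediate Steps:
v(w) = 2*w² (v(w) = (2*w)*w = 2*w²)
u(S) = 72 (u(S) = 2*6² = 2*36 = 72)
(-115 + u((5*(-5))*(-5)))² = (-115 + 72)² = (-43)² = 1849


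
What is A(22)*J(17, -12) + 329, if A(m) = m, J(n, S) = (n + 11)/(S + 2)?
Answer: 1337/5 ≈ 267.40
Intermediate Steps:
J(n, S) = (11 + n)/(2 + S)
A(22)*J(17, -12) + 329 = 22*((11 + 17)/(2 - 12)) + 329 = 22*(28/(-10)) + 329 = 22*(-⅒*28) + 329 = 22*(-14/5) + 329 = -308/5 + 329 = 1337/5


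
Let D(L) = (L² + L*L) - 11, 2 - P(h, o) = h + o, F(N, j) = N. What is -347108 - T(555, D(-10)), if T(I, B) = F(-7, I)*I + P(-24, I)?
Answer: -342694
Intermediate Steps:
P(h, o) = 2 - h - o (P(h, o) = 2 - (h + o) = 2 + (-h - o) = 2 - h - o)
D(L) = -11 + 2*L² (D(L) = (L² + L²) - 11 = 2*L² - 11 = -11 + 2*L²)
T(I, B) = 26 - 8*I (T(I, B) = -7*I + (2 - 1*(-24) - I) = -7*I + (2 + 24 - I) = -7*I + (26 - I) = 26 - 8*I)
-347108 - T(555, D(-10)) = -347108 - (26 - 8*555) = -347108 - (26 - 4440) = -347108 - 1*(-4414) = -347108 + 4414 = -342694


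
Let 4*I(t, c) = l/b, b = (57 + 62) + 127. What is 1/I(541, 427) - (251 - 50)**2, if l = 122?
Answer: -2463969/61 ≈ -40393.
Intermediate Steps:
b = 246 (b = 119 + 127 = 246)
I(t, c) = 61/492 (I(t, c) = (122/246)/4 = (122*(1/246))/4 = (1/4)*(61/123) = 61/492)
1/I(541, 427) - (251 - 50)**2 = 1/(61/492) - (251 - 50)**2 = 492/61 - 1*201**2 = 492/61 - 1*40401 = 492/61 - 40401 = -2463969/61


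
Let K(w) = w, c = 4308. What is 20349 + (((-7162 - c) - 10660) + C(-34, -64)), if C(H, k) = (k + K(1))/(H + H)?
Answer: -121045/68 ≈ -1780.1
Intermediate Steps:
C(H, k) = (1 + k)/(2*H) (C(H, k) = (k + 1)/(H + H) = (1 + k)/((2*H)) = (1 + k)*(1/(2*H)) = (1 + k)/(2*H))
20349 + (((-7162 - c) - 10660) + C(-34, -64)) = 20349 + (((-7162 - 1*4308) - 10660) + (½)*(1 - 64)/(-34)) = 20349 + (((-7162 - 4308) - 10660) + (½)*(-1/34)*(-63)) = 20349 + ((-11470 - 10660) + 63/68) = 20349 + (-22130 + 63/68) = 20349 - 1504777/68 = -121045/68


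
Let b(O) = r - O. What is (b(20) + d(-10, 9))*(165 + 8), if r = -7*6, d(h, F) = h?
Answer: -12456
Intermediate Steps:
r = -42
b(O) = -42 - O
(b(20) + d(-10, 9))*(165 + 8) = ((-42 - 1*20) - 10)*(165 + 8) = ((-42 - 20) - 10)*173 = (-62 - 10)*173 = -72*173 = -12456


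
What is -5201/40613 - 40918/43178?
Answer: -943185756/876794057 ≈ -1.0757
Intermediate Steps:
-5201/40613 - 40918/43178 = -5201*1/40613 - 40918*1/43178 = -5201/40613 - 20459/21589 = -943185756/876794057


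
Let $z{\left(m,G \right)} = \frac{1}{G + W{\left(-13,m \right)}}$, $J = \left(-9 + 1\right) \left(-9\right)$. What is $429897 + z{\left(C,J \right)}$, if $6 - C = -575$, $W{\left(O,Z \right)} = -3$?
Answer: $\frac{29662894}{69} \approx 4.299 \cdot 10^{5}$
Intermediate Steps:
$C = 581$ ($C = 6 - -575 = 6 + 575 = 581$)
$J = 72$ ($J = \left(-8\right) \left(-9\right) = 72$)
$z{\left(m,G \right)} = \frac{1}{-3 + G}$ ($z{\left(m,G \right)} = \frac{1}{G - 3} = \frac{1}{-3 + G}$)
$429897 + z{\left(C,J \right)} = 429897 + \frac{1}{-3 + 72} = 429897 + \frac{1}{69} = \frac{29662894}{69}$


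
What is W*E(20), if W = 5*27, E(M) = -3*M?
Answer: -8100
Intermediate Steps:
W = 135
W*E(20) = 135*(-3*20) = 135*(-60) = -8100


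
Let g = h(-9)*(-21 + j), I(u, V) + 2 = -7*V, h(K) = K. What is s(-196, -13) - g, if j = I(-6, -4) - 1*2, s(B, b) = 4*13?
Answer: 79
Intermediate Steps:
I(u, V) = -2 - 7*V
s(B, b) = 52
j = 24 (j = (-2 - 7*(-4)) - 1*2 = (-2 + 28) - 2 = 26 - 2 = 24)
g = -27 (g = -9*(-21 + 24) = -9*3 = -27)
s(-196, -13) - g = 52 - 1*(-27) = 52 + 27 = 79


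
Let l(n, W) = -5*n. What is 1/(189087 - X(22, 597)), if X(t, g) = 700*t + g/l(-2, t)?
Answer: 10/1736273 ≈ 5.7595e-6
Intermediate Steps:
X(t, g) = 700*t + g/10 (X(t, g) = 700*t + g/((-5*(-2))) = 700*t + g/10)
1/(189087 - X(22, 597)) = 1/(189087 - (700*22 + (1/10)*597)) = 1/(189087 - (15400 + 597/10)) = 1/(189087 - 1*154597/10) = 1/(189087 - 154597/10) = 1/(1736273/10) = 10/1736273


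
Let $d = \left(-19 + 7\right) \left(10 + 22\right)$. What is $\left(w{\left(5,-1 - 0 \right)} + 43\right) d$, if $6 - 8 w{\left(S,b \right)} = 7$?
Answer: $-16464$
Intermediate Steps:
$w{\left(S,b \right)} = - \frac{1}{8}$ ($w{\left(S,b \right)} = \frac{3}{4} - \frac{7}{8} = - \frac{1}{8}$)
$d = -384$ ($d = \left(-12\right) 32 = -384$)
$\left(w{\left(5,-1 - 0 \right)} + 43\right) d = \left(- \frac{1}{8} + 43\right) \left(-384\right) = \frac{343}{8} \left(-384\right) = -16464$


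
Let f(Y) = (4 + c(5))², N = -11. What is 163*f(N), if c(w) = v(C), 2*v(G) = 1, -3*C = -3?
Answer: 13203/4 ≈ 3300.8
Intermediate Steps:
C = 1 (C = -⅓*(-3) = 1)
v(G) = ½ (v(G) = (½)*1 = ½)
c(w) = ½
f(Y) = 81/4 (f(Y) = (4 + ½)² = (9/2)² = 81/4)
163*f(N) = 163*(81/4) = 13203/4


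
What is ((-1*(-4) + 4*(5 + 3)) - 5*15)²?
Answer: 1521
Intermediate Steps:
((-1*(-4) + 4*(5 + 3)) - 5*15)² = ((4 + 4*8) - 75)² = ((4 + 32) - 75)² = (36 - 75)² = (-39)² = 1521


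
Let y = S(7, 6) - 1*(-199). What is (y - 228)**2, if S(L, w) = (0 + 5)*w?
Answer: 1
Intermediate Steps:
S(L, w) = 5*w
y = 229 (y = 5*6 - 1*(-199) = 30 + 199 = 229)
(y - 228)**2 = (229 - 228)**2 = 1**2 = 1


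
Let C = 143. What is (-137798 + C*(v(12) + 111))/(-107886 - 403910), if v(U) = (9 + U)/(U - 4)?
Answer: 972397/4094368 ≈ 0.23750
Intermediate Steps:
v(U) = (9 + U)/(-4 + U)
(-137798 + C*(v(12) + 111))/(-107886 - 403910) = (-137798 + 143*((9 + 12)/(-4 + 12) + 111))/(-107886 - 403910) = (-137798 + 143*(21/8 + 111))/(-511796) = (-137798 + 143*((⅛)*21 + 111))*(-1/511796) = (-137798 + 143*(21/8 + 111))*(-1/511796) = (-137798 + 143*(909/8))*(-1/511796) = (-137798 + 129987/8)*(-1/511796) = -972397/8*(-1/511796) = 972397/4094368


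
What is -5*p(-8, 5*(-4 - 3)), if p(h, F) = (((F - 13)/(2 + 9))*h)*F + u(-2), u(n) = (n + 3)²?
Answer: 67145/11 ≈ 6104.1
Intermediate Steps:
u(n) = (3 + n)²
p(h, F) = 1 + F*h*(-13/11 + F/11) (p(h, F) = (((F - 13)/(2 + 9))*h)*F + (3 - 2)² = (((-13 + F)/11)*h)*F + 1² = (((-13 + F)*(1/11))*h)*F + 1 = ((-13/11 + F/11)*h)*F + 1 = (h*(-13/11 + F/11))*F + 1 = F*h*(-13/11 + F/11) + 1 = 1 + F*h*(-13/11 + F/11))
-5*p(-8, 5*(-4 - 3)) = -5*(1 - 13/11*5*(-4 - 3)*(-8) + (1/11)*(-8)*(5*(-4 - 3))²) = -5*(1 - 13/11*5*(-7)*(-8) + (1/11)*(-8)*(5*(-7))²) = -5*(1 - 13/11*(-35)*(-8) + (1/11)*(-8)*(-35)²) = -5*(1 - 3640/11 + (1/11)*(-8)*1225) = -5*(1 - 3640/11 - 9800/11) = -5*(-13429/11) = 67145/11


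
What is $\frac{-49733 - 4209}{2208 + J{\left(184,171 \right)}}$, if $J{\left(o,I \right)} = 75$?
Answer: $- \frac{53942}{2283} \approx -23.628$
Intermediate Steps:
$\frac{-49733 - 4209}{2208 + J{\left(184,171 \right)}} = \frac{-49733 - 4209}{2208 + 75} = - \frac{53942}{2283}$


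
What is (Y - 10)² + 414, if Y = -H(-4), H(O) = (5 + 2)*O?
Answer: 738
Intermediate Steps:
H(O) = 7*O
Y = 28 (Y = -7*(-4) = -1*(-28) = 28)
(Y - 10)² + 414 = (28 - 10)² + 414 = 18² + 414 = 324 + 414 = 738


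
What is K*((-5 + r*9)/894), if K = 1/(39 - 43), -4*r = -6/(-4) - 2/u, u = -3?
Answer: 79/28608 ≈ 0.0027615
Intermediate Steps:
r = -13/24 (r = -(-6/(-4) - 2/(-3))/4 = -(-6*(-¼) - 2*(-⅓))/4 = -(3/2 + ⅔)/4 = -¼*13/6 = -13/24 ≈ -0.54167)
K = -¼ (K = 1/(-4) = -¼ ≈ -0.25000)
K*((-5 + r*9)/894) = -(-5 - 13/24*9)/(4*894) = -(-5 - 39/8)/(4*894) = -(-79)/(32*894) = -¼*(-79/7152) = 79/28608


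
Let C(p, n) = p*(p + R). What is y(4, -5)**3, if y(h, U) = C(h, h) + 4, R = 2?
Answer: 21952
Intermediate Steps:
C(p, n) = p*(2 + p) (C(p, n) = p*(p + 2) = p*(2 + p))
y(h, U) = 4 + h*(2 + h) (y(h, U) = h*(2 + h) + 4 = 4 + h*(2 + h))
y(4, -5)**3 = (4 + 4*(2 + 4))**3 = (4 + 4*6)**3 = (4 + 24)**3 = 28**3 = 21952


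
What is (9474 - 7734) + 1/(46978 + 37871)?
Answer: 147637261/84849 ≈ 1740.0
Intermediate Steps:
(9474 - 7734) + 1/(46978 + 37871) = 1740 + 1/84849 = 147637261/84849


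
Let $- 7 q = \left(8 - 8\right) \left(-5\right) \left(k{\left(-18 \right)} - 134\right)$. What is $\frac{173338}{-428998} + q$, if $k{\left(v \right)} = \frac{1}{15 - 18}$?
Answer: $- \frac{86669}{214499} \approx -0.40405$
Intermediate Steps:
$k{\left(v \right)} = - \frac{1}{3}$ ($k{\left(v \right)} = \frac{1}{-3} = - \frac{1}{3}$)
$q = 0$ ($q = - \frac{\left(8 - 8\right) \left(-5\right) \left(- \frac{1}{3} - 134\right)}{7} = - \frac{0 \left(-5\right) \left(- \frac{403}{3}\right)}{7} = - \frac{0 \left(- \frac{403}{3}\right)}{7} = \left(- \frac{1}{7}\right) 0 = 0$)
$\frac{173338}{-428998} + q = \frac{173338}{-428998} + 0 = 173338 \left(- \frac{1}{428998}\right) + 0 = - \frac{86669}{214499} + 0 = - \frac{86669}{214499}$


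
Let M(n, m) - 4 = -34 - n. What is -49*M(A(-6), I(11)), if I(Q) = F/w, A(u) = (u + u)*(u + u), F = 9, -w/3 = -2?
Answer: 8526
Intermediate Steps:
w = 6 (w = -3*(-2) = 6)
A(u) = 4*u**2 (A(u) = (2*u)*(2*u) = 4*u**2)
I(Q) = 3/2 (I(Q) = 9/6 = 9*(1/6) = 3/2)
M(n, m) = -30 - n (M(n, m) = 4 + (-34 - n) = -30 - n)
-49*M(A(-6), I(11)) = -49*(-30 - 4*(-6)**2) = -49*(-30 - 4*36) = -49*(-30 - 1*144) = -49*(-30 - 144) = -49*(-174) = 8526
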